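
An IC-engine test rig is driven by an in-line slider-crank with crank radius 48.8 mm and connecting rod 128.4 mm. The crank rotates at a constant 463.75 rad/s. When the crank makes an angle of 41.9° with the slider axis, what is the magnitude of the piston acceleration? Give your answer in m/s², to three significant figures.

ω = 463.8 rad/s
x(θ) = r cosθ + √(L² − r² sin²θ); with ω constant, a = ω²·d²x/dθ².
d²x/dθ² = −r cosθ − r²(cos2θ)/√u − r⁴ sin²2θ/(4u^{3/2}),  u = L² − r² sin²θ = 0.0154244 m².
Substituting r = 0.0488 m, L = 0.1284 m, θ = 41.9°: d²x/dθ² = -0.039125 m.
a = ω²·d²x/dθ² = (463.8)²·(-0.039125) = -8414.3 m/s²;  |a| = 8414.3 m/s².

8410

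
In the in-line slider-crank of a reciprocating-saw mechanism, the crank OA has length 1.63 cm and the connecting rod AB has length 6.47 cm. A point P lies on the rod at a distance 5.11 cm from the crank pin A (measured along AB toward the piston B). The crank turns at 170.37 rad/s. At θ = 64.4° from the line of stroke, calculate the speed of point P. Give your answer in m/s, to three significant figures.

2.74

ω = 170.4 rad/s.  Crank-pin speed |V_A| = rω = 2.777 m/s, perpendicular to OA.
Rod angle: sinφ = −(r/L) sinθ ⇒ φ = -13.132°; ω_rod = −rω cosθ/√(L²−r²sin²θ) = -19.044 rad/s.
V_P = V_A + ω_rod × AP, with AP = 0.0511 m along the rod.
Components: V_Px = −rω sinθ − a·ω_rod·sinφ = -2.7255 m/s;  V_Py = rω cosθ + a·ω_rod·cosφ = +0.25222 m/s.
|V_P| = √(V_Px² + V_Py²) = 2.7372 m/s.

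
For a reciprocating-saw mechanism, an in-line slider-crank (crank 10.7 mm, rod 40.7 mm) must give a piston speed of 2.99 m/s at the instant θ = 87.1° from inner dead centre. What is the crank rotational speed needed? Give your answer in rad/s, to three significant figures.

276

For an in-line slider-crank, |v_piston| = rω|sinθ|·[1 + r cosθ/√(L² − r² sin²θ)].
With r = 0.0107 m, L = 0.0407 m, θ = 87.1°: the bracketed kinematic factor |dx/dθ| = 0.010834 m.
ω = v/|dx/dθ| = 2.99/0.010834 = 275.99 rad/s.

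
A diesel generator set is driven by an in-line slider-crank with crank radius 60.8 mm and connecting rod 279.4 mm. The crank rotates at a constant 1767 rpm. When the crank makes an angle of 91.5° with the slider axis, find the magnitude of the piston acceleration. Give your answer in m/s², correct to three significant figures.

ω = 2π·1767/60 = 185 rad/s
x(θ) = r cosθ + √(L² − r² sin²θ); with ω constant, a = ω²·d²x/dθ².
d²x/dθ² = −r cosθ − r²(cos2θ)/√u − r⁴ sin²2θ/(4u^{3/2}),  u = L² − r² sin²θ = 0.0743703 m².
Substituting r = 0.0608 m, L = 0.2794 m, θ = 91.5°: d²x/dθ² = +0.015128 m.
a = ω²·d²x/dθ² = (185)²·(+0.015128) = +517.97 m/s²;  |a| = 517.97 m/s².

518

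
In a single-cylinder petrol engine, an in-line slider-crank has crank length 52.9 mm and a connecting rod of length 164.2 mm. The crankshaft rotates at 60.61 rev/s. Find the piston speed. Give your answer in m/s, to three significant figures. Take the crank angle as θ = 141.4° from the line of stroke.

ω = 2π·60.6 = 380.8 rad/s
For an in-line slider-crank, x = r cosθ + √(L² − r² sin²θ), so v = −rω sinθ·[1 + r cosθ/√(L² − r² sin²θ)].
With r = 0.0529 m, L = 0.1642 m, θ = 141.4°: √(L² − r² sin²θ) = 0.16085 m.
v = −0.0529·380.8·0.62388·[1 + 0.0529·-0.78152/0.16085] = -9.338 m/s.
|v| = 9.338 m/s.

9.34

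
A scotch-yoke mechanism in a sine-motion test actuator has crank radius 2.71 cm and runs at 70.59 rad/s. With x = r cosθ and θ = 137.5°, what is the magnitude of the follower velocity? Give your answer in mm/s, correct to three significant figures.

1290

ω = 70.59 rad/s
x = r cosθ ⇒ ẋ = −rω sinθ.
|v| = rω|sinθ| = 0.0271·70.59·|sin 137.5°| = 1.2924 m/s = 1292.4 mm/s.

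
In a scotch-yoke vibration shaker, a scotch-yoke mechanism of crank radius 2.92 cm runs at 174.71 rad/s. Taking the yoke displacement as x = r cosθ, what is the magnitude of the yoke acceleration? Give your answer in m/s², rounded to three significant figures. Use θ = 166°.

ω = 174.7 rad/s
x = r cosθ ⇒ ẍ = −rω² cosθ (ω constant).
|a| = rω²|cosθ| = 0.0292·(174.7)²·|cos 166°| = 864.81 m/s².

865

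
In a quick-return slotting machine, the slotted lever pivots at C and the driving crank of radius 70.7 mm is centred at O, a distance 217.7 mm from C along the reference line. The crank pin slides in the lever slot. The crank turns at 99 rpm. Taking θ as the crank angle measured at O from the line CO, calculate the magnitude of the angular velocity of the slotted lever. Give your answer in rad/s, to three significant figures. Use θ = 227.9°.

1.74

ω = 10.37 rad/s (from 99 rpm).
Crank pin A relative to C: A = (d + r cosθ, r sinθ); lever angle φ = atan2(r sinθ, d + r cosθ).
Differentiating tanφ: φ̇ = rω(d cosθ + r)/(d² + r² + 2dr cosθ).
d² + r² + 2dr cosθ = |CA|² = 0.0317542 m²;  d cosθ + r = -0.075252 m.
|ω_lever| = |0.0707·10.37·-0.075252| / 0.0317542 = 1.737 rad/s.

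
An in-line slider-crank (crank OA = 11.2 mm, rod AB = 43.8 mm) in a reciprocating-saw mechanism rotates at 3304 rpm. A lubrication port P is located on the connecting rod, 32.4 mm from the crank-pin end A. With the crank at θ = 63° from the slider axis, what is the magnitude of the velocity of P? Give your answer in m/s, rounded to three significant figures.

3.79

ω = 346 rad/s.  Crank-pin speed |V_A| = rω = 3.8751 m/s, perpendicular to OA.
Rod angle: sinφ = −(r/L) sinθ ⇒ φ = -13.170°; ω_rod = −rω cosθ/√(L²−r²sin²θ) = -41.251 rad/s.
V_P = V_A + ω_rod × AP, with AP = 0.0324 m along the rod.
Components: V_Px = −rω sinθ − a·ω_rod·sinφ = -3.7573 m/s;  V_Py = rω cosθ + a·ω_rod·cosφ = +0.45789 m/s.
|V_P| = √(V_Px² + V_Py²) = 3.7851 m/s.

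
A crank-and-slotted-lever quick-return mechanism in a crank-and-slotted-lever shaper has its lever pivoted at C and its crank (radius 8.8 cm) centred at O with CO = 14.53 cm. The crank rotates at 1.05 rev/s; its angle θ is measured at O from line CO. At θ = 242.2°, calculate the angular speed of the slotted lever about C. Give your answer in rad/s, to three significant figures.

0.694

ω = 6.597 rad/s (from 1.05 rev/s).
Crank pin A relative to C: A = (d + r cosθ, r sinθ); lever angle φ = atan2(r sinθ, d + r cosθ).
Differentiating tanφ: φ̇ = rω(d cosθ + r)/(d² + r² + 2dr cosθ).
d² + r² + 2dr cosθ = |CA|² = 0.0169293 m²;  d cosθ + r = +0.020234 m.
|ω_lever| = |0.088·6.597·+0.020234| / 0.0169293 = 0.6939 rad/s.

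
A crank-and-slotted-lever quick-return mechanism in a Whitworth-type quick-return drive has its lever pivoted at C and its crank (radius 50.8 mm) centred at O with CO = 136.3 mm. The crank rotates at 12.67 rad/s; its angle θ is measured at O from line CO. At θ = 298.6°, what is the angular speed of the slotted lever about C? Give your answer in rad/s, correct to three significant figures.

2.69

ω = 12.67 rad/s
Crank pin A relative to C: A = (d + r cosθ, r sinθ); lever angle φ = atan2(r sinθ, d + r cosθ).
Differentiating tanφ: φ̇ = rω(d cosθ + r)/(d² + r² + 2dr cosθ).
d² + r² + 2dr cosθ = |CA|² = 0.0277873 m²;  d cosθ + r = +0.11605 m.
|ω_lever| = |0.0508·12.67·+0.11605| / 0.0277873 = 2.688 rad/s.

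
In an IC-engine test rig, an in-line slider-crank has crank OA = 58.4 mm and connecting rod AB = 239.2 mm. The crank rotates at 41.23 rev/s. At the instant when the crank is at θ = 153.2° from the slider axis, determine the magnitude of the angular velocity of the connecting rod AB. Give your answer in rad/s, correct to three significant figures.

56.8

ω = 259.1 rad/s (converted from 41.23 rev/s).
The rod makes angle φ with the slider axis where L sinφ = r sinθ; differentiating, L cosφ·φ̇ = r ω cosθ.
L cosφ = √(L² − r² sin²θ) = 0.23775 m.
|ω_rod| = r ω |cosθ| / √(L² − r² sin²θ) = 0.0584·259.1·0.89259/0.23775 = 56.799 rad/s.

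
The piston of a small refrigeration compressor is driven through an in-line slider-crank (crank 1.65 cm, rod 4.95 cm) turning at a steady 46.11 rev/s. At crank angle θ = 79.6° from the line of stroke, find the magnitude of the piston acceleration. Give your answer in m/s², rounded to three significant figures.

205

ω = 2π·46.1 = 289.7 rad/s
x(θ) = r cosθ + √(L² − r² sin²θ); with ω constant, a = ω²·d²x/dθ².
d²x/dθ² = −r cosθ − r²(cos2θ)/√u − r⁴ sin²2θ/(4u^{3/2}),  u = L² − r² sin²θ = 0.00218687 m².
Substituting r = 0.0165 m, L = 0.0495 m, θ = 79.6°: d²x/dθ² = +0.0024409 m.
a = ω²·d²x/dθ² = (289.7)²·(+0.0024409) = +204.88 m/s²;  |a| = 204.88 m/s².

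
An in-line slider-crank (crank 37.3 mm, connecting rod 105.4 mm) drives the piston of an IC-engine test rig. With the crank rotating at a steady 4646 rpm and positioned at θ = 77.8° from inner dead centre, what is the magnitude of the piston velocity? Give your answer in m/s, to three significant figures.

19.2

ω = 2π·4646/60 = 486.5 rad/s
For an in-line slider-crank, x = r cosθ + √(L² − r² sin²θ), so v = −rω sinθ·[1 + r cosθ/√(L² − r² sin²θ)].
With r = 0.0373 m, L = 0.1054 m, θ = 77.8°: √(L² − r² sin²θ) = 0.098894 m.
v = −0.0373·486.5·0.97742·[1 + 0.0373·0.21132/0.098894] = -19.151 m/s.
|v| = 19.151 m/s.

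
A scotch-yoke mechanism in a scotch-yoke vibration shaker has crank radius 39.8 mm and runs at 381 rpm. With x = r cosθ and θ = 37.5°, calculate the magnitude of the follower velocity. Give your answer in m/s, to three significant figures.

ω = 39.9 rad/s (from 381 rpm).
x = r cosθ ⇒ ẋ = −rω sinθ.
|v| = rω|sinθ| = 0.0398·39.9·|sin 37.5°| = 0.96668 m/s.

0.967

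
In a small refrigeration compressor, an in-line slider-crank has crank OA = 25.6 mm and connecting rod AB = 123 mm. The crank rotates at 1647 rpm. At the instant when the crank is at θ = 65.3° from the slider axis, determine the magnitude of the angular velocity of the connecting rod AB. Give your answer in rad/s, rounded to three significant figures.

ω = 172.5 rad/s (converted from 1647 rpm).
The rod makes angle φ with the slider axis where L sinφ = r sinθ; differentiating, L cosφ·φ̇ = r ω cosθ.
L cosφ = √(L² − r² sin²θ) = 0.12078 m.
|ω_rod| = r ω |cosθ| / √(L² − r² sin²θ) = 0.0256·172.5·0.41787/0.12078 = 15.276 rad/s.

15.3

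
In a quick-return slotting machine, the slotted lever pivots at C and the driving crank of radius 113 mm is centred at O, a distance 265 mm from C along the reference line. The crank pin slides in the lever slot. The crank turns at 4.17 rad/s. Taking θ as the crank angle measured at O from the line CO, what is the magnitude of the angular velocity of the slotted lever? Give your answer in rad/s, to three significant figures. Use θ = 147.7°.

1.62

ω = 4.17 rad/s
Crank pin A relative to C: A = (d + r cosθ, r sinθ); lever angle φ = atan2(r sinθ, d + r cosθ).
Differentiating tanφ: φ̇ = rω(d cosθ + r)/(d² + r² + 2dr cosθ).
d² + r² + 2dr cosθ = |CA|² = 0.0323713 m²;  d cosθ + r = -0.11099 m.
|ω_lever| = |0.113·4.17·-0.11099| / 0.0323713 = 1.6157 rad/s.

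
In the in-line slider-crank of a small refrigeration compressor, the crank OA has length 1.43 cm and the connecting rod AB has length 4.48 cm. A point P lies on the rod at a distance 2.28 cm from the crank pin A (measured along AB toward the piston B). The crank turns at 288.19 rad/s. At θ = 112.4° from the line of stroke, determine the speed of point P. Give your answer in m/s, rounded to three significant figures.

3.65

ω = 288.2 rad/s.  Crank-pin speed |V_A| = rω = 4.1211 m/s, perpendicular to OA.
Rod angle: sinφ = −(r/L) sinθ ⇒ φ = -17.164°; ω_rod = −rω cosθ/√(L²−r²sin²θ) = +36.688 rad/s.
V_P = V_A + ω_rod × AP, with AP = 0.0228 m along the rod.
Components: V_Px = −rω sinθ − a·ω_rod·sinφ = -3.5633 m/s;  V_Py = rω cosθ + a·ω_rod·cosφ = -0.7712 m/s.
|V_P| = √(V_Px² + V_Py²) = 3.6458 m/s.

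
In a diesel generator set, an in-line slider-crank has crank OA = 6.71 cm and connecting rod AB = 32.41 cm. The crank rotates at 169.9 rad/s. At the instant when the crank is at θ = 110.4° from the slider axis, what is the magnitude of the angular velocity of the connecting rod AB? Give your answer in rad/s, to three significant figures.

ω = 169.9 rad/s
The rod makes angle φ with the slider axis where L sinφ = r sinθ; differentiating, L cosφ·φ̇ = r ω cosθ.
L cosφ = √(L² − r² sin²θ) = 0.31794 m.
|ω_rod| = r ω |cosθ| / √(L² − r² sin²θ) = 0.0671·169.9·0.34857/0.31794 = 12.499 rad/s.

12.5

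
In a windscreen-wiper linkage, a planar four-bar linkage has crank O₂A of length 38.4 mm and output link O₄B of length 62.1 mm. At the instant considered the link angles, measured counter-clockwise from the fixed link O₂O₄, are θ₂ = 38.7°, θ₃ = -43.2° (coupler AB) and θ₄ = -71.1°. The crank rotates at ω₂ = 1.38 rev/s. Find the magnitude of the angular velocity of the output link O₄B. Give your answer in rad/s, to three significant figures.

11.3

ω₂ = 8.671 rad/s (from 1.38 rev/s).
Differentiating the loop-closure r₂e^{iθ₂}+r₃e^{iθ₃}=r₁+r₄e^{iθ₄} gives r₂ω₂e^{iθ₂}+r₃ω₃e^{iθ₃}=r₄ω₄e^{iθ₄}.
Eliminating the other unknown: ω₄ = r₂ω₂ sin(θ₂−θ₃) / [r₄ sin(θ₄−θ₃)].
Numerator sine = +0.99002; denominator sine = -0.46793.
Result = 0.0384·8.671·(+0.99002) / (0.0621·(-0.46793)) = -11.344 rad/s; magnitude 11.344 rad/s.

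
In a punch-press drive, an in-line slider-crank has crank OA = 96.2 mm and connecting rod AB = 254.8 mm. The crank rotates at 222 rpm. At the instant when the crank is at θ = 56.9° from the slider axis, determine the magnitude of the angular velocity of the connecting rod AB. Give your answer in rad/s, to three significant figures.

5.05

ω = 23.25 rad/s (converted from 222 rpm).
The rod makes angle φ with the slider axis where L sinφ = r sinθ; differentiating, L cosφ·φ̇ = r ω cosθ.
L cosφ = √(L² − r² sin²θ) = 0.24172 m.
|ω_rod| = r ω |cosθ| / √(L² − r² sin²θ) = 0.0962·23.25·0.54610/0.24172 = 5.0526 rad/s.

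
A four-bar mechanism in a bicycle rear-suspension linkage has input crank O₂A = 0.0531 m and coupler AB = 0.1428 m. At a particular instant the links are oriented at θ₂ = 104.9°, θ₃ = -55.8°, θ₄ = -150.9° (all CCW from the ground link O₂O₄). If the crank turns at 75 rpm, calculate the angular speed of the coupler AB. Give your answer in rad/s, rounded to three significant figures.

2.84

ω₂ = 7.854 rad/s (from 75 rpm).
Differentiating the loop-closure r₂e^{iθ₂}+r₃e^{iθ₃}=r₁+r₄e^{iθ₄} gives r₂ω₂e^{iθ₂}+r₃ω₃e^{iθ₃}=r₄ω₄e^{iθ₄}.
Eliminating the other unknown: ω₃ = r₂ω₂ sin(θ₄−θ₂) / [r₃ sin(θ₃−θ₄)].
Numerator sine = +0.96945; denominator sine = +0.99604.
Result = 0.0531·7.854·(+0.96945) / (0.1428·(+0.99604)) = +2.8425 rad/s; magnitude 2.8425 rad/s.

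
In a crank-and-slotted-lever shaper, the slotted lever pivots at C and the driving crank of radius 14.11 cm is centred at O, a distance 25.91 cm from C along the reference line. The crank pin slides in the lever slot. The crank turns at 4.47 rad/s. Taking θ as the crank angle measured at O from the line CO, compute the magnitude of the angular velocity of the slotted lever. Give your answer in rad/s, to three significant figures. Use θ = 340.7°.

ω = 4.47 rad/s
Crank pin A relative to C: A = (d + r cosθ, r sinθ); lever angle φ = atan2(r sinθ, d + r cosθ).
Differentiating tanφ: φ̇ = rω(d cosθ + r)/(d² + r² + 2dr cosθ).
d² + r² + 2dr cosθ = |CA|² = 0.156051 m²;  d cosθ + r = +0.38564 m.
|ω_lever| = |0.1411·4.47·+0.38564| / 0.156051 = 1.5587 rad/s.

1.56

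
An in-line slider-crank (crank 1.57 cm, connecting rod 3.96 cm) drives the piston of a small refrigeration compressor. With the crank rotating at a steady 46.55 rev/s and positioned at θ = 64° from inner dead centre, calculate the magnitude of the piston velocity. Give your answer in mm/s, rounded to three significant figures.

ω = 2π·46.5 = 292.5 rad/s
For an in-line slider-crank, x = r cosθ + √(L² − r² sin²θ), so v = −rω sinθ·[1 + r cosθ/√(L² − r² sin²θ)].
With r = 0.0157 m, L = 0.0396 m, θ = 64°: √(L² − r² sin²θ) = 0.037001 m.
v = −0.0157·292.5·0.89879·[1 + 0.0157·0.43837/0.037001] = -4.8949 m/s.
|v| = 4.8949 m/s = 4894.9 mm/s.

4890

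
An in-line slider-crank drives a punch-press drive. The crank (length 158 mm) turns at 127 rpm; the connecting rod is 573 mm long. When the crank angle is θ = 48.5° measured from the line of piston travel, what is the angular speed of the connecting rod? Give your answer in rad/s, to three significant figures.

2.48

ω = 13.3 rad/s (converted from 127 rpm).
The rod makes angle φ with the slider axis where L sinφ = r sinθ; differentiating, L cosφ·φ̇ = r ω cosθ.
L cosφ = √(L² − r² sin²θ) = 0.56065 m.
|ω_rod| = r ω |cosθ| / √(L² − r² sin²θ) = 0.158·13.3·0.66262/0.56065 = 2.4835 rad/s.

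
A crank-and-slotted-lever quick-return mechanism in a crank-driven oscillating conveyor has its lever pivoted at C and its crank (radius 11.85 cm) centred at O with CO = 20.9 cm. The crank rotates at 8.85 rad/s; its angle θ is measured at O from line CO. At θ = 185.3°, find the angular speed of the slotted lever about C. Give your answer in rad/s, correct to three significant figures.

ω = 8.85 rad/s
Crank pin A relative to C: A = (d + r cosθ, r sinθ); lever angle φ = atan2(r sinθ, d + r cosθ).
Differentiating tanφ: φ̇ = rω(d cosθ + r)/(d² + r² + 2dr cosθ).
d² + r² + 2dr cosθ = |CA|² = 0.00840202 m²;  d cosθ + r = -0.089606 m.
|ω_lever| = |0.1185·8.85·-0.089606| / 0.00840202 = 11.185 rad/s.

11.2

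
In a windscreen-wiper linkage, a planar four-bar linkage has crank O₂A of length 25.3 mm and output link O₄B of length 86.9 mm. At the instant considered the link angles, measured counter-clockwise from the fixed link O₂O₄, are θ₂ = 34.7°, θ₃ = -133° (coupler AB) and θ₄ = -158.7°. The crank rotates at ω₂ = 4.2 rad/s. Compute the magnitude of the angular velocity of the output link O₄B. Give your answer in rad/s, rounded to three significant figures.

0.601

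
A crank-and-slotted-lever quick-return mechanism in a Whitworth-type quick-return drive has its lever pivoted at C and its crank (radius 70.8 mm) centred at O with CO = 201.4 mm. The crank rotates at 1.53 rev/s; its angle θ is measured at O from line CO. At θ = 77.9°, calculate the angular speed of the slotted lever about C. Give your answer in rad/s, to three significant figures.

ω = 9.613 rad/s (from 1.53 rev/s).
Crank pin A relative to C: A = (d + r cosθ, r sinθ); lever angle φ = atan2(r sinθ, d + r cosθ).
Differentiating tanφ: φ̇ = rω(d cosθ + r)/(d² + r² + 2dr cosθ).
d² + r² + 2dr cosθ = |CA|² = 0.0515526 m²;  d cosθ + r = +0.11302 m.
|ω_lever| = |0.0708·9.613·+0.11302| / 0.0515526 = 1.4921 rad/s.

1.49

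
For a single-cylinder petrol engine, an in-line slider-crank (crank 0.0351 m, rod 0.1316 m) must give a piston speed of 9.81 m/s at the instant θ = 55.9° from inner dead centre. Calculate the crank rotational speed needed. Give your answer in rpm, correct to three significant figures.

For an in-line slider-crank, |v_piston| = rω|sinθ|·[1 + r cosθ/√(L² − r² sin²θ)].
With r = 0.0351 m, L = 0.1316 m, θ = 55.9°: the bracketed kinematic factor |dx/dθ| = 0.033521 m.
ω = v/|dx/dθ| = 9.81/0.033521 = 292.65 rad/s.
N = 60ω/(2π) = 2794.6 rpm.

2790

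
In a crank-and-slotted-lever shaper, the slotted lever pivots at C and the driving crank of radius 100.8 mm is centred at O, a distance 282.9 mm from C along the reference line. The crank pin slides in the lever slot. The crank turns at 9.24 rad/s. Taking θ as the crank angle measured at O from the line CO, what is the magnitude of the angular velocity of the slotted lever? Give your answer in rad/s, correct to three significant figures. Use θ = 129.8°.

ω = 9.24 rad/s
Crank pin A relative to C: A = (d + r cosθ, r sinθ); lever angle φ = atan2(r sinθ, d + r cosθ).
Differentiating tanφ: φ̇ = rω(d cosθ + r)/(d² + r² + 2dr cosθ).
d² + r² + 2dr cosθ = |CA|² = 0.0536859 m²;  d cosθ + r = -0.080287 m.
|ω_lever| = |0.1008·9.24·-0.080287| / 0.0536859 = 1.3929 rad/s.

1.39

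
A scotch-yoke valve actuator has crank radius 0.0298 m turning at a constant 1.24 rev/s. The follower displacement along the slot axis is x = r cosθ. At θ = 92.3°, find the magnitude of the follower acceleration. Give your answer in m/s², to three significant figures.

ω = 7.791 rad/s (from 1.24 rev/s).
x = r cosθ ⇒ ẍ = −rω² cosθ (ω constant).
|a| = rω²|cosθ| = 0.0298·(7.791)²·|cos 92.3°| = 0.072595 m/s².

0.0726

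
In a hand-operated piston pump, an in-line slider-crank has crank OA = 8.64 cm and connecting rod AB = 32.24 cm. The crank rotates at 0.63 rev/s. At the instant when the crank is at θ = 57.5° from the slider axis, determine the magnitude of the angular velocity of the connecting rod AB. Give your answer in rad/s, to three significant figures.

0.585

ω = 3.958 rad/s (converted from 0.63 rev/s).
The rod makes angle φ with the slider axis where L sinφ = r sinθ; differentiating, L cosφ·φ̇ = r ω cosθ.
L cosφ = √(L² − r² sin²θ) = 0.31406 m.
|ω_rod| = r ω |cosθ| / √(L² − r² sin²θ) = 0.0864·3.958·0.53730/0.31406 = 0.58512 rad/s.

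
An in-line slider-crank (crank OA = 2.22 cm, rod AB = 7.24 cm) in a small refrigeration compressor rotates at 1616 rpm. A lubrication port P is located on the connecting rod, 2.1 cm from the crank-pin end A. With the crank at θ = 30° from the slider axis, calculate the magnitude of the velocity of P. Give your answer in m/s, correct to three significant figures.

3.07

ω = 169.2 rad/s.  Crank-pin speed |V_A| = rω = 3.7568 m/s, perpendicular to OA.
Rod angle: sinφ = −(r/L) sinθ ⇒ φ = -8.819°; ω_rod = −rω cosθ/√(L²−r²sin²θ) = -45.476 rad/s.
V_P = V_A + ω_rod × AP, with AP = 0.021 m along the rod.
Components: V_Px = −rω sinθ − a·ω_rod·sinφ = -2.0248 m/s;  V_Py = rω cosθ + a·ω_rod·cosφ = +2.3098 m/s.
|V_P| = √(V_Px² + V_Py²) = 3.0717 m/s.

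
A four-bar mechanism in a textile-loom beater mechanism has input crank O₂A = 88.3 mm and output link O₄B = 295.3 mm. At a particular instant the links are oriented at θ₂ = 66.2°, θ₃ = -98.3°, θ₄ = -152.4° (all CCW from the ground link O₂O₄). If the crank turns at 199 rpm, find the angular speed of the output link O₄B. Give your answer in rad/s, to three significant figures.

ω₂ = 20.84 rad/s (from 199 rpm).
Differentiating the loop-closure r₂e^{iθ₂}+r₃e^{iθ₃}=r₁+r₄e^{iθ₄} gives r₂ω₂e^{iθ₂}+r₃ω₃e^{iθ₃}=r₄ω₄e^{iθ₄}.
Eliminating the other unknown: ω₄ = r₂ω₂ sin(θ₂−θ₃) / [r₄ sin(θ₄−θ₃)].
Numerator sine = +0.26724; denominator sine = -0.81004.
Result = 0.0883·20.84·(+0.26724) / (0.2953·(-0.81004)) = -2.0558 rad/s; magnitude 2.0558 rad/s.

2.06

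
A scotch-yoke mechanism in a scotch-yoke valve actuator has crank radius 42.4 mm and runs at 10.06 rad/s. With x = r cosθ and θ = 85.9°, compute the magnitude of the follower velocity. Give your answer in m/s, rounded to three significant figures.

0.425

ω = 10.06 rad/s
x = r cosθ ⇒ ẋ = −rω sinθ.
|v| = rω|sinθ| = 0.0424·10.06·|sin 85.9°| = 0.42545 m/s.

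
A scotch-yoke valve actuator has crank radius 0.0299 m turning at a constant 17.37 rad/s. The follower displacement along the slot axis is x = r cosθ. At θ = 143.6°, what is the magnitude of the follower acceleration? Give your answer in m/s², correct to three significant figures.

7.26

ω = 17.37 rad/s
x = r cosθ ⇒ ẍ = −rω² cosθ (ω constant).
|a| = rω²|cosθ| = 0.0299·(17.37)²·|cos 143.6°| = 7.2612 m/s².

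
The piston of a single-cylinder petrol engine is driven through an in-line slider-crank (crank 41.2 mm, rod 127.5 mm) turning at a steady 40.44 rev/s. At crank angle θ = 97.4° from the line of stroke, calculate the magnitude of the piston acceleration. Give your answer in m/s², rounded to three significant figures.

ω = 2π·40.4 = 254.1 rad/s
x(θ) = r cosθ + √(L² − r² sin²θ); with ω constant, a = ω²·d²x/dθ².
d²x/dθ² = −r cosθ − r²(cos2θ)/√u − r⁴ sin²2θ/(4u^{3/2}),  u = L² − r² sin²θ = 0.014587 m².
Substituting r = 0.0412 m, L = 0.1275 m, θ = 97.4°: d²x/dθ² = +0.018868 m.
a = ω²·d²x/dθ² = (254.1)²·(+0.018868) = +1218.2 m/s²;  |a| = 1218.2 m/s².

1220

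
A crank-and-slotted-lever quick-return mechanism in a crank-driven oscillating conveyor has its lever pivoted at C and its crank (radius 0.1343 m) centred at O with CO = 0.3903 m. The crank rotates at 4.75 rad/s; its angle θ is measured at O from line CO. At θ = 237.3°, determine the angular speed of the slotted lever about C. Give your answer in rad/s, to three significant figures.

ω = 4.75 rad/s
Crank pin A relative to C: A = (d + r cosθ, r sinθ); lever angle φ = atan2(r sinθ, d + r cosθ).
Differentiating tanφ: φ̇ = rω(d cosθ + r)/(d² + r² + 2dr cosθ).
d² + r² + 2dr cosθ = |CA|² = 0.113735 m²;  d cosθ + r = -0.076556 m.
|ω_lever| = |0.1343·4.75·-0.076556| / 0.113735 = 0.42939 rad/s.

0.429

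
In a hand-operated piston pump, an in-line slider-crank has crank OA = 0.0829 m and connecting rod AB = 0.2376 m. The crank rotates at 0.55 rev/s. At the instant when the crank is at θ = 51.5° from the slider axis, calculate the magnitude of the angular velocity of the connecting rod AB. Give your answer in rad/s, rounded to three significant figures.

0.780

ω = 3.456 rad/s (converted from 0.55 rev/s).
The rod makes angle φ with the slider axis where L sinφ = r sinθ; differentiating, L cosφ·φ̇ = r ω cosθ.
L cosφ = √(L² − r² sin²θ) = 0.22857 m.
|ω_rod| = r ω |cosθ| / √(L² − r² sin²θ) = 0.0829·3.456·0.62251/0.22857 = 0.78024 rad/s.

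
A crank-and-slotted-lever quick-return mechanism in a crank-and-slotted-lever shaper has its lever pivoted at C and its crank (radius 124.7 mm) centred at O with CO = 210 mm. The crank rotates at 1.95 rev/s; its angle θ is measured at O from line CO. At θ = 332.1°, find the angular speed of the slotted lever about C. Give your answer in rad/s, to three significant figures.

ω = 12.25 rad/s (from 1.95 rev/s).
Crank pin A relative to C: A = (d + r cosθ, r sinθ); lever angle φ = atan2(r sinθ, d + r cosθ).
Differentiating tanφ: φ̇ = rω(d cosθ + r)/(d² + r² + 2dr cosθ).
d² + r² + 2dr cosθ = |CA|² = 0.105936 m²;  d cosθ + r = +0.31029 m.
|ω_lever| = |0.1247·12.25·+0.31029| / 0.105936 = 4.4751 rad/s.

4.48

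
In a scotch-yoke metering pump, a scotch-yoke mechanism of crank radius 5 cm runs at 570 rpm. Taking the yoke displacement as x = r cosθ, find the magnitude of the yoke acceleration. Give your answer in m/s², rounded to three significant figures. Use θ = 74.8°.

ω = 59.69 rad/s (from 570 rpm).
x = r cosθ ⇒ ẍ = −rω² cosθ (ω constant).
|a| = rω²|cosθ| = 0.05·(59.69)²·|cos 74.8°| = 46.708 m/s².

46.7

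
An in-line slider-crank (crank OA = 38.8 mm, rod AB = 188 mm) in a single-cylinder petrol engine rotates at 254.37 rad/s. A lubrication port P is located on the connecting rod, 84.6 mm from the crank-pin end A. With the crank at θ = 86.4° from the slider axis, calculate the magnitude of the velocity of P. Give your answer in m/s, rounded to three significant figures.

9.91

ω = 254.4 rad/s.  Crank-pin speed |V_A| = rω = 9.8696 m/s, perpendicular to OA.
Rod angle: sinφ = −(r/L) sinθ ⇒ φ = -11.887°; ω_rod = −rω cosθ/√(L²−r²sin²θ) = -3.3686 rad/s.
V_P = V_A + ω_rod × AP, with AP = 0.0846 m along the rod.
Components: V_Px = −rω sinθ − a·ω_rod·sinφ = -9.9088 m/s;  V_Py = rω cosθ + a·ω_rod·cosφ = +0.34084 m/s.
|V_P| = √(V_Px² + V_Py²) = 9.9146 m/s.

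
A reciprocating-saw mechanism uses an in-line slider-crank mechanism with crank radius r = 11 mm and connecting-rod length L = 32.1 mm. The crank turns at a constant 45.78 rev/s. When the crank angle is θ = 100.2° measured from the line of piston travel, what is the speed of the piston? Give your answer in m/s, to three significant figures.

ω = 2π·45.8 = 287.6 rad/s
For an in-line slider-crank, x = r cosθ + √(L² − r² sin²θ), so v = −rω sinθ·[1 + r cosθ/√(L² − r² sin²θ)].
With r = 0.011 m, L = 0.0321 m, θ = 100.2°: √(L² − r² sin²θ) = 0.030219 m.
v = −0.011·287.6·0.98420·[1 + 0.011·-0.17708/0.030219] = -2.9133 m/s.
|v| = 2.9133 m/s.

2.91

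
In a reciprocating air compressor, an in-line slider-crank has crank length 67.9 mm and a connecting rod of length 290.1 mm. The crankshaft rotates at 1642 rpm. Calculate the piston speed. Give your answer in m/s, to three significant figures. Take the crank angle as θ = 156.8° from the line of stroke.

3.61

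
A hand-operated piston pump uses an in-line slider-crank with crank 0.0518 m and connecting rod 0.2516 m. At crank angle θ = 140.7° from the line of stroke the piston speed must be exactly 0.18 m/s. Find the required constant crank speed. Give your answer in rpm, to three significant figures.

For an in-line slider-crank, |v_piston| = rω|sinθ|·[1 + r cosθ/√(L² − r² sin²θ)].
With r = 0.0518 m, L = 0.2516 m, θ = 140.7°: the bracketed kinematic factor |dx/dθ| = 0.027537 m.
ω = v/|dx/dθ| = 0.18/0.027537 = 6.5367 rad/s.
N = 60ω/(2π) = 62.421 rpm.

62.4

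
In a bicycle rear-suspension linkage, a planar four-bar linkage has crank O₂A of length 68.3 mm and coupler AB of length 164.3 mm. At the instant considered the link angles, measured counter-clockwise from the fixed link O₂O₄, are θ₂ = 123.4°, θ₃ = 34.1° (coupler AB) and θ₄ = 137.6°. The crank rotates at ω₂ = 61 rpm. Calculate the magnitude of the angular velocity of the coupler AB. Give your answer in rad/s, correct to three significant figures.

0.670

ω₂ = 6.388 rad/s (from 61 rpm).
Differentiating the loop-closure r₂e^{iθ₂}+r₃e^{iθ₃}=r₁+r₄e^{iθ₄} gives r₂ω₂e^{iθ₂}+r₃ω₃e^{iθ₃}=r₄ω₄e^{iθ₄}.
Eliminating the other unknown: ω₃ = r₂ω₂ sin(θ₄−θ₂) / [r₃ sin(θ₃−θ₄)].
Numerator sine = +0.24531; denominator sine = -0.97237.
Result = 0.0683·6.388·(+0.24531) / (0.1643·(-0.97237)) = -0.66992 rad/s; magnitude 0.66992 rad/s.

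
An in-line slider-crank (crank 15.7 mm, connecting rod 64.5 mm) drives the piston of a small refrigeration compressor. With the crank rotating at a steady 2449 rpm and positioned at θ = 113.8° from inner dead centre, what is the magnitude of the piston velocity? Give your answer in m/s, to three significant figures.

ω = 2π·2449/60 = 256.5 rad/s
For an in-line slider-crank, x = r cosθ + √(L² − r² sin²θ), so v = −rω sinθ·[1 + r cosθ/√(L² − r² sin²θ)].
With r = 0.0157 m, L = 0.0645 m, θ = 113.8°: √(L² − r² sin²θ) = 0.06288 m.
v = −0.0157·256.5·0.91496·[1 + 0.0157·-0.40355/0.06288] = -3.3128 m/s.
|v| = 3.3128 m/s.

3.31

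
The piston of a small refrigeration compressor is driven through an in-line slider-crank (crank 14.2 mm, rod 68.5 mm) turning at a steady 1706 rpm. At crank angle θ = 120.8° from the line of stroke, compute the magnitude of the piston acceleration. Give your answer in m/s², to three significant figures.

277

ω = 2π·1706/60 = 178.7 rad/s
x(θ) = r cosθ + √(L² − r² sin²θ); with ω constant, a = ω²·d²x/dθ².
d²x/dθ² = −r cosθ − r²(cos2θ)/√u − r⁴ sin²2θ/(4u^{3/2}),  u = L² − r² sin²θ = 0.00454348 m².
Substituting r = 0.0142 m, L = 0.0685 m, θ = 120.8°: d²x/dθ² = +0.0086681 m.
a = ω²·d²x/dθ² = (178.7)²·(+0.0086681) = +276.66 m/s²;  |a| = 276.66 m/s².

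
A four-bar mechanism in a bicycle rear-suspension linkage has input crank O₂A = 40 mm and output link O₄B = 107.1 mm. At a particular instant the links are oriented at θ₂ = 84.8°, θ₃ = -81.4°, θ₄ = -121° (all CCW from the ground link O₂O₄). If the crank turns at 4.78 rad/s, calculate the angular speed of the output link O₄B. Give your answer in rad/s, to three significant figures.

0.668

ω₂ = 4.78 rad/s
Differentiating the loop-closure r₂e^{iθ₂}+r₃e^{iθ₃}=r₁+r₄e^{iθ₄} gives r₂ω₂e^{iθ₂}+r₃ω₃e^{iθ₃}=r₄ω₄e^{iθ₄}.
Eliminating the other unknown: ω₄ = r₂ω₂ sin(θ₂−θ₃) / [r₄ sin(θ₄−θ₃)].
Numerator sine = +0.23853; denominator sine = -0.63742.
Result = 0.04·4.78·(+0.23853) / (0.1071·(-0.63742)) = -0.66807 rad/s; magnitude 0.66807 rad/s.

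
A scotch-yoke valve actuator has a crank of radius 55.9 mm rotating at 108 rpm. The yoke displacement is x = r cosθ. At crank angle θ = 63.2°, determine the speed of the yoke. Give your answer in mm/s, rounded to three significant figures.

ω = 11.31 rad/s (from 108 rpm).
x = r cosθ ⇒ ẋ = −rω sinθ.
|v| = rω|sinθ| = 0.0559·11.31·|sin 63.2°| = 0.56431 m/s = 564.31 mm/s.

564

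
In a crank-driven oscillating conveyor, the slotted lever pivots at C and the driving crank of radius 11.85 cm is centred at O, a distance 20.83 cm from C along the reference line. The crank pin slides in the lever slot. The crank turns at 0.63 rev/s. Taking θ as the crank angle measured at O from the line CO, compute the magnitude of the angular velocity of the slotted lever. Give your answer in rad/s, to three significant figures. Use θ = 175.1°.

ω = 3.958 rad/s (from 0.63 rev/s).
Crank pin A relative to C: A = (d + r cosθ, r sinθ); lever angle φ = atan2(r sinθ, d + r cosθ).
Differentiating tanφ: φ̇ = rω(d cosθ + r)/(d² + r² + 2dr cosθ).
d² + r² + 2dr cosθ = |CA|² = 0.00824446 m²;  d cosθ + r = -0.089039 m.
|ω_lever| = |0.1185·3.958·-0.089039| / 0.00824446 = 5.0659 rad/s.

5.07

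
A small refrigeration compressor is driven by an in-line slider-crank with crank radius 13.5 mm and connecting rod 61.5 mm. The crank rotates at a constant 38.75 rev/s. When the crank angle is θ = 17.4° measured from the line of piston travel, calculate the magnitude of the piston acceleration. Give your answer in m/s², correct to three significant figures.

909

ω = 2π·38.8 = 243.5 rad/s
x(θ) = r cosθ + √(L² − r² sin²θ); with ω constant, a = ω²·d²x/dθ².
d²x/dθ² = −r cosθ − r²(cos2θ)/√u − r⁴ sin²2θ/(4u^{3/2}),  u = L² − r² sin²θ = 0.00376595 m².
Substituting r = 0.0135 m, L = 0.0615 m, θ = 17.4°: d²x/dθ² = -0.015333 m.
a = ω²·d²x/dθ² = (243.5)²·(-0.015333) = -908.91 m/s²;  |a| = 908.91 m/s².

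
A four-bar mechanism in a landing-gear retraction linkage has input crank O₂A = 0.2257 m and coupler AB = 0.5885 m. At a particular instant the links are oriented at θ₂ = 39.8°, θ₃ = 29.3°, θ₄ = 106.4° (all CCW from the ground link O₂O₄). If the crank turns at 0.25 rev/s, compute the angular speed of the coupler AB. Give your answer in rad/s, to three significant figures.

0.567

ω₂ = 1.571 rad/s (from 0.25 rev/s).
Differentiating the loop-closure r₂e^{iθ₂}+r₃e^{iθ₃}=r₁+r₄e^{iθ₄} gives r₂ω₂e^{iθ₂}+r₃ω₃e^{iθ₃}=r₄ω₄e^{iθ₄}.
Eliminating the other unknown: ω₃ = r₂ω₂ sin(θ₄−θ₂) / [r₃ sin(θ₃−θ₄)].
Numerator sine = +0.91775; denominator sine = -0.97476.
Result = 0.2257·1.571·(+0.91775) / (0.5885·(-0.97476)) = -0.5672 rad/s; magnitude 0.5672 rad/s.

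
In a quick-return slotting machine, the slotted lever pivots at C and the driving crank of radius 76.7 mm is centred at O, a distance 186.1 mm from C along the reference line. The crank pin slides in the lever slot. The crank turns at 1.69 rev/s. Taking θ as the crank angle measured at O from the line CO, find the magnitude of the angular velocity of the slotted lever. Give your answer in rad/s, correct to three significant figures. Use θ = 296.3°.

2.44

ω = 10.62 rad/s (from 1.69 rev/s).
Crank pin A relative to C: A = (d + r cosθ, r sinθ); lever angle φ = atan2(r sinθ, d + r cosθ).
Differentiating tanφ: φ̇ = rω(d cosθ + r)/(d² + r² + 2dr cosθ).
d² + r² + 2dr cosθ = |CA|² = 0.0531648 m²;  d cosθ + r = +0.15916 m.
|ω_lever| = |0.0767·10.62·+0.15916| / 0.0531648 = 2.4381 rad/s.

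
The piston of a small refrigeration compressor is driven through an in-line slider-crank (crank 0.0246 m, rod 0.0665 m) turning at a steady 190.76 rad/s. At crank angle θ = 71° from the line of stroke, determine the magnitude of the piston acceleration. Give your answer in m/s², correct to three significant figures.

18.1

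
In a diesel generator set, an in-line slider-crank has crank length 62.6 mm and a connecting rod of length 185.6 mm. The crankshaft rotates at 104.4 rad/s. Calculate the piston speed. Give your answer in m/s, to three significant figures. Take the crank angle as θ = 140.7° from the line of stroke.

3.03

ω = 104.4 rad/s
For an in-line slider-crank, x = r cosθ + √(L² − r² sin²θ), so v = −rω sinθ·[1 + r cosθ/√(L² − r² sin²θ)].
With r = 0.0626 m, L = 0.1856 m, θ = 140.7°: √(L² − r² sin²θ) = 0.18132 m.
v = −0.0626·104.4·0.63338·[1 + 0.0626·-0.77384/0.18132] = -3.0335 m/s.
|v| = 3.0335 m/s.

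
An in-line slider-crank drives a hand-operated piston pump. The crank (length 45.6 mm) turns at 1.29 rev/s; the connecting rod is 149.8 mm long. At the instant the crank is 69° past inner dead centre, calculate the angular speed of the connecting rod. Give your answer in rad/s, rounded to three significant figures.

ω = 8.105 rad/s (converted from 1.29 rev/s).
The rod makes angle φ with the slider axis where L sinφ = r sinθ; differentiating, L cosφ·φ̇ = r ω cosθ.
L cosφ = √(L² − r² sin²θ) = 0.14362 m.
|ω_rod| = r ω |cosθ| / √(L² − r² sin²θ) = 0.0456·8.105·0.35837/0.14362 = 0.92223 rad/s.

0.922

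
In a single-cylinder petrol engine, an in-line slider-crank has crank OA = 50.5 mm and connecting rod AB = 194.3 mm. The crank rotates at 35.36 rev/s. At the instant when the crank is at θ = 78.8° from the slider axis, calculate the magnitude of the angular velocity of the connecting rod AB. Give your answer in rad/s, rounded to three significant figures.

ω = 222.2 rad/s (converted from 35.36 rev/s).
The rod makes angle φ with the slider axis where L sinφ = r sinθ; differentiating, L cosφ·φ̇ = r ω cosθ.
L cosφ = √(L² − r² sin²θ) = 0.18788 m.
|ω_rod| = r ω |cosθ| / √(L² − r² sin²θ) = 0.0505·222.2·0.19423/0.18788 = 11.599 rad/s.

11.6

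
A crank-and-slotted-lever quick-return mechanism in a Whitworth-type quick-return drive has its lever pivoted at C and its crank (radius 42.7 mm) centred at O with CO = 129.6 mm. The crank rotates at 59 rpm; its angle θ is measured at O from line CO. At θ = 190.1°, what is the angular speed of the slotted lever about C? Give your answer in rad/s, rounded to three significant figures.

2.90

ω = 6.178 rad/s (from 59 rpm).
Crank pin A relative to C: A = (d + r cosθ, r sinθ); lever angle φ = atan2(r sinθ, d + r cosθ).
Differentiating tanφ: φ̇ = rω(d cosθ + r)/(d² + r² + 2dr cosθ).
d² + r² + 2dr cosθ = |CA|² = 0.00772313 m²;  d cosθ + r = -0.084892 m.
|ω_lever| = |0.0427·6.178·-0.084892| / 0.00772313 = 2.8999 rad/s.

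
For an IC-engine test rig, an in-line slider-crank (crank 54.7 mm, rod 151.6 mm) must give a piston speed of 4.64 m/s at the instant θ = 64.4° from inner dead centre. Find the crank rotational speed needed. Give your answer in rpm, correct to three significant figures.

771

For an in-line slider-crank, |v_piston| = rω|sinθ|·[1 + r cosθ/√(L² − r² sin²θ)].
With r = 0.0547 m, L = 0.1516 m, θ = 64.4°: the bracketed kinematic factor |dx/dθ| = 0.057464 m.
ω = v/|dx/dθ| = 4.64/0.057464 = 80.747 rad/s.
N = 60ω/(2π) = 771.07 rpm.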